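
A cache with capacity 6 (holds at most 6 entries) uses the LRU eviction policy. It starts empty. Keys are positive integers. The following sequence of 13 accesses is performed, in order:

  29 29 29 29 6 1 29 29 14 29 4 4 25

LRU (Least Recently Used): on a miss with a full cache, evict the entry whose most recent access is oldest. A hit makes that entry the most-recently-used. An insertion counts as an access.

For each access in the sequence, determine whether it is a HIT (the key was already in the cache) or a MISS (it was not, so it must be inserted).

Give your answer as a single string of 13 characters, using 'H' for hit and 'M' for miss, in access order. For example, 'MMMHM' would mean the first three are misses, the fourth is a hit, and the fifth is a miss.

Answer: MHHHMMHHMHMHM

Derivation:
LRU simulation (capacity=6):
  1. access 29: MISS. Cache (LRU->MRU): [29]
  2. access 29: HIT. Cache (LRU->MRU): [29]
  3. access 29: HIT. Cache (LRU->MRU): [29]
  4. access 29: HIT. Cache (LRU->MRU): [29]
  5. access 6: MISS. Cache (LRU->MRU): [29 6]
  6. access 1: MISS. Cache (LRU->MRU): [29 6 1]
  7. access 29: HIT. Cache (LRU->MRU): [6 1 29]
  8. access 29: HIT. Cache (LRU->MRU): [6 1 29]
  9. access 14: MISS. Cache (LRU->MRU): [6 1 29 14]
  10. access 29: HIT. Cache (LRU->MRU): [6 1 14 29]
  11. access 4: MISS. Cache (LRU->MRU): [6 1 14 29 4]
  12. access 4: HIT. Cache (LRU->MRU): [6 1 14 29 4]
  13. access 25: MISS. Cache (LRU->MRU): [6 1 14 29 4 25]
Total: 7 hits, 6 misses, 0 evictions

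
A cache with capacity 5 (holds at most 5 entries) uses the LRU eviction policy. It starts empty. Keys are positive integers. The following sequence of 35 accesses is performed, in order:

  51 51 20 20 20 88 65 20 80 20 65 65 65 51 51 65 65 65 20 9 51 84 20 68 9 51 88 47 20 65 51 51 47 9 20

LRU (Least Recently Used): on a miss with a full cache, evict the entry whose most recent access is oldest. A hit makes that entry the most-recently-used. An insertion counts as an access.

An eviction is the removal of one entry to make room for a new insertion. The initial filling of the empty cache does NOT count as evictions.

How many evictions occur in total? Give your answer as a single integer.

LRU simulation (capacity=5):
  1. access 51: MISS. Cache (LRU->MRU): [51]
  2. access 51: HIT. Cache (LRU->MRU): [51]
  3. access 20: MISS. Cache (LRU->MRU): [51 20]
  4. access 20: HIT. Cache (LRU->MRU): [51 20]
  5. access 20: HIT. Cache (LRU->MRU): [51 20]
  6. access 88: MISS. Cache (LRU->MRU): [51 20 88]
  7. access 65: MISS. Cache (LRU->MRU): [51 20 88 65]
  8. access 20: HIT. Cache (LRU->MRU): [51 88 65 20]
  9. access 80: MISS. Cache (LRU->MRU): [51 88 65 20 80]
  10. access 20: HIT. Cache (LRU->MRU): [51 88 65 80 20]
  11. access 65: HIT. Cache (LRU->MRU): [51 88 80 20 65]
  12. access 65: HIT. Cache (LRU->MRU): [51 88 80 20 65]
  13. access 65: HIT. Cache (LRU->MRU): [51 88 80 20 65]
  14. access 51: HIT. Cache (LRU->MRU): [88 80 20 65 51]
  15. access 51: HIT. Cache (LRU->MRU): [88 80 20 65 51]
  16. access 65: HIT. Cache (LRU->MRU): [88 80 20 51 65]
  17. access 65: HIT. Cache (LRU->MRU): [88 80 20 51 65]
  18. access 65: HIT. Cache (LRU->MRU): [88 80 20 51 65]
  19. access 20: HIT. Cache (LRU->MRU): [88 80 51 65 20]
  20. access 9: MISS, evict 88. Cache (LRU->MRU): [80 51 65 20 9]
  21. access 51: HIT. Cache (LRU->MRU): [80 65 20 9 51]
  22. access 84: MISS, evict 80. Cache (LRU->MRU): [65 20 9 51 84]
  23. access 20: HIT. Cache (LRU->MRU): [65 9 51 84 20]
  24. access 68: MISS, evict 65. Cache (LRU->MRU): [9 51 84 20 68]
  25. access 9: HIT. Cache (LRU->MRU): [51 84 20 68 9]
  26. access 51: HIT. Cache (LRU->MRU): [84 20 68 9 51]
  27. access 88: MISS, evict 84. Cache (LRU->MRU): [20 68 9 51 88]
  28. access 47: MISS, evict 20. Cache (LRU->MRU): [68 9 51 88 47]
  29. access 20: MISS, evict 68. Cache (LRU->MRU): [9 51 88 47 20]
  30. access 65: MISS, evict 9. Cache (LRU->MRU): [51 88 47 20 65]
  31. access 51: HIT. Cache (LRU->MRU): [88 47 20 65 51]
  32. access 51: HIT. Cache (LRU->MRU): [88 47 20 65 51]
  33. access 47: HIT. Cache (LRU->MRU): [88 20 65 51 47]
  34. access 9: MISS, evict 88. Cache (LRU->MRU): [20 65 51 47 9]
  35. access 20: HIT. Cache (LRU->MRU): [65 51 47 9 20]
Total: 22 hits, 13 misses, 8 evictions

Answer: 8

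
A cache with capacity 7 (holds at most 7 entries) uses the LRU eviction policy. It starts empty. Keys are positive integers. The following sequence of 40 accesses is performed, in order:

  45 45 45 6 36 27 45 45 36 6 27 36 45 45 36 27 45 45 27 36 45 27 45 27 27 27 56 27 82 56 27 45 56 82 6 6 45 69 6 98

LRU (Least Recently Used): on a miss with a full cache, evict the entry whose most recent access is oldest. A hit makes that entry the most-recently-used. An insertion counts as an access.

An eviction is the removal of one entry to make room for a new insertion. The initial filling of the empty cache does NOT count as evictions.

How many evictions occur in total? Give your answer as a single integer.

LRU simulation (capacity=7):
  1. access 45: MISS. Cache (LRU->MRU): [45]
  2. access 45: HIT. Cache (LRU->MRU): [45]
  3. access 45: HIT. Cache (LRU->MRU): [45]
  4. access 6: MISS. Cache (LRU->MRU): [45 6]
  5. access 36: MISS. Cache (LRU->MRU): [45 6 36]
  6. access 27: MISS. Cache (LRU->MRU): [45 6 36 27]
  7. access 45: HIT. Cache (LRU->MRU): [6 36 27 45]
  8. access 45: HIT. Cache (LRU->MRU): [6 36 27 45]
  9. access 36: HIT. Cache (LRU->MRU): [6 27 45 36]
  10. access 6: HIT. Cache (LRU->MRU): [27 45 36 6]
  11. access 27: HIT. Cache (LRU->MRU): [45 36 6 27]
  12. access 36: HIT. Cache (LRU->MRU): [45 6 27 36]
  13. access 45: HIT. Cache (LRU->MRU): [6 27 36 45]
  14. access 45: HIT. Cache (LRU->MRU): [6 27 36 45]
  15. access 36: HIT. Cache (LRU->MRU): [6 27 45 36]
  16. access 27: HIT. Cache (LRU->MRU): [6 45 36 27]
  17. access 45: HIT. Cache (LRU->MRU): [6 36 27 45]
  18. access 45: HIT. Cache (LRU->MRU): [6 36 27 45]
  19. access 27: HIT. Cache (LRU->MRU): [6 36 45 27]
  20. access 36: HIT. Cache (LRU->MRU): [6 45 27 36]
  21. access 45: HIT. Cache (LRU->MRU): [6 27 36 45]
  22. access 27: HIT. Cache (LRU->MRU): [6 36 45 27]
  23. access 45: HIT. Cache (LRU->MRU): [6 36 27 45]
  24. access 27: HIT. Cache (LRU->MRU): [6 36 45 27]
  25. access 27: HIT. Cache (LRU->MRU): [6 36 45 27]
  26. access 27: HIT. Cache (LRU->MRU): [6 36 45 27]
  27. access 56: MISS. Cache (LRU->MRU): [6 36 45 27 56]
  28. access 27: HIT. Cache (LRU->MRU): [6 36 45 56 27]
  29. access 82: MISS. Cache (LRU->MRU): [6 36 45 56 27 82]
  30. access 56: HIT. Cache (LRU->MRU): [6 36 45 27 82 56]
  31. access 27: HIT. Cache (LRU->MRU): [6 36 45 82 56 27]
  32. access 45: HIT. Cache (LRU->MRU): [6 36 82 56 27 45]
  33. access 56: HIT. Cache (LRU->MRU): [6 36 82 27 45 56]
  34. access 82: HIT. Cache (LRU->MRU): [6 36 27 45 56 82]
  35. access 6: HIT. Cache (LRU->MRU): [36 27 45 56 82 6]
  36. access 6: HIT. Cache (LRU->MRU): [36 27 45 56 82 6]
  37. access 45: HIT. Cache (LRU->MRU): [36 27 56 82 6 45]
  38. access 69: MISS. Cache (LRU->MRU): [36 27 56 82 6 45 69]
  39. access 6: HIT. Cache (LRU->MRU): [36 27 56 82 45 69 6]
  40. access 98: MISS, evict 36. Cache (LRU->MRU): [27 56 82 45 69 6 98]
Total: 32 hits, 8 misses, 1 evictions

Answer: 1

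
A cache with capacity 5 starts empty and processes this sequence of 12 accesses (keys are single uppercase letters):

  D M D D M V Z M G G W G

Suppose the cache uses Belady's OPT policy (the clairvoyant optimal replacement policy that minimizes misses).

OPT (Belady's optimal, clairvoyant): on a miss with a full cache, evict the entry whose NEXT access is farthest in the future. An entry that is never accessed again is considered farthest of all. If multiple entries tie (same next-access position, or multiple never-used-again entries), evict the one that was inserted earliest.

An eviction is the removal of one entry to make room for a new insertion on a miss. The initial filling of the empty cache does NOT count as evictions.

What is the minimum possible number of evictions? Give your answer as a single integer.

Answer: 1

Derivation:
OPT (Belady) simulation (capacity=5):
  1. access D: MISS. Cache: [D]
  2. access M: MISS. Cache: [D M]
  3. access D: HIT. Next use of D: step 4. Cache: [D M]
  4. access D: HIT. Next use of D: never. Cache: [D M]
  5. access M: HIT. Next use of M: step 8. Cache: [D M]
  6. access V: MISS. Cache: [D M V]
  7. access Z: MISS. Cache: [D M V Z]
  8. access M: HIT. Next use of M: never. Cache: [D M V Z]
  9. access G: MISS. Cache: [D M V Z G]
  10. access G: HIT. Next use of G: step 12. Cache: [D M V Z G]
  11. access W: MISS, evict D (next use: never). Cache: [M V Z G W]
  12. access G: HIT. Next use of G: never. Cache: [M V Z G W]
Total: 6 hits, 6 misses, 1 evictions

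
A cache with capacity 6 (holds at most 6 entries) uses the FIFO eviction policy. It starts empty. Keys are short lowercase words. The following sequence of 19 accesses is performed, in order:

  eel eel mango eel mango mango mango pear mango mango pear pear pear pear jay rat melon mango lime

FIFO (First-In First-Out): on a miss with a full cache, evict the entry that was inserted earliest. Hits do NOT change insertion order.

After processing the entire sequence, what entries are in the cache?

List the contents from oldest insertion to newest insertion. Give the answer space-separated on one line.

FIFO simulation (capacity=6):
  1. access eel: MISS. Cache (old->new): [eel]
  2. access eel: HIT. Cache (old->new): [eel]
  3. access mango: MISS. Cache (old->new): [eel mango]
  4. access eel: HIT. Cache (old->new): [eel mango]
  5. access mango: HIT. Cache (old->new): [eel mango]
  6. access mango: HIT. Cache (old->new): [eel mango]
  7. access mango: HIT. Cache (old->new): [eel mango]
  8. access pear: MISS. Cache (old->new): [eel mango pear]
  9. access mango: HIT. Cache (old->new): [eel mango pear]
  10. access mango: HIT. Cache (old->new): [eel mango pear]
  11. access pear: HIT. Cache (old->new): [eel mango pear]
  12. access pear: HIT. Cache (old->new): [eel mango pear]
  13. access pear: HIT. Cache (old->new): [eel mango pear]
  14. access pear: HIT. Cache (old->new): [eel mango pear]
  15. access jay: MISS. Cache (old->new): [eel mango pear jay]
  16. access rat: MISS. Cache (old->new): [eel mango pear jay rat]
  17. access melon: MISS. Cache (old->new): [eel mango pear jay rat melon]
  18. access mango: HIT. Cache (old->new): [eel mango pear jay rat melon]
  19. access lime: MISS, evict eel. Cache (old->new): [mango pear jay rat melon lime]
Total: 12 hits, 7 misses, 1 evictions

Answer: mango pear jay rat melon lime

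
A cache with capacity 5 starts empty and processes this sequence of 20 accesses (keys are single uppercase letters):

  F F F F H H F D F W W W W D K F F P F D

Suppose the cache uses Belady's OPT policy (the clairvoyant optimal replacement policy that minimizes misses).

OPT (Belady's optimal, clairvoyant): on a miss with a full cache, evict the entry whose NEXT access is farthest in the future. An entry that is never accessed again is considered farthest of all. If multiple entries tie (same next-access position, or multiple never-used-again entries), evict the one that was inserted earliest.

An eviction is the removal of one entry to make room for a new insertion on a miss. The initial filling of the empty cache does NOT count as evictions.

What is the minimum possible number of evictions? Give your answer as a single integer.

Answer: 1

Derivation:
OPT (Belady) simulation (capacity=5):
  1. access F: MISS. Cache: [F]
  2. access F: HIT. Next use of F: step 3. Cache: [F]
  3. access F: HIT. Next use of F: step 4. Cache: [F]
  4. access F: HIT. Next use of F: step 7. Cache: [F]
  5. access H: MISS. Cache: [F H]
  6. access H: HIT. Next use of H: never. Cache: [F H]
  7. access F: HIT. Next use of F: step 9. Cache: [F H]
  8. access D: MISS. Cache: [F H D]
  9. access F: HIT. Next use of F: step 16. Cache: [F H D]
  10. access W: MISS. Cache: [F H D W]
  11. access W: HIT. Next use of W: step 12. Cache: [F H D W]
  12. access W: HIT. Next use of W: step 13. Cache: [F H D W]
  13. access W: HIT. Next use of W: never. Cache: [F H D W]
  14. access D: HIT. Next use of D: step 20. Cache: [F H D W]
  15. access K: MISS. Cache: [F H D W K]
  16. access F: HIT. Next use of F: step 17. Cache: [F H D W K]
  17. access F: HIT. Next use of F: step 19. Cache: [F H D W K]
  18. access P: MISS, evict H (next use: never). Cache: [F D W K P]
  19. access F: HIT. Next use of F: never. Cache: [F D W K P]
  20. access D: HIT. Next use of D: never. Cache: [F D W K P]
Total: 14 hits, 6 misses, 1 evictions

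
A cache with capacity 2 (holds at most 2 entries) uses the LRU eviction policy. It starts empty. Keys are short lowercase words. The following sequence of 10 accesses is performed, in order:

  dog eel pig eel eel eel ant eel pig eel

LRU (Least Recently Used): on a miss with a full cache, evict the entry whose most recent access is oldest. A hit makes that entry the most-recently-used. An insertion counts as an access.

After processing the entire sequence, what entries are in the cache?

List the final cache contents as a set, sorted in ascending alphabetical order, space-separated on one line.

LRU simulation (capacity=2):
  1. access dog: MISS. Cache (LRU->MRU): [dog]
  2. access eel: MISS. Cache (LRU->MRU): [dog eel]
  3. access pig: MISS, evict dog. Cache (LRU->MRU): [eel pig]
  4. access eel: HIT. Cache (LRU->MRU): [pig eel]
  5. access eel: HIT. Cache (LRU->MRU): [pig eel]
  6. access eel: HIT. Cache (LRU->MRU): [pig eel]
  7. access ant: MISS, evict pig. Cache (LRU->MRU): [eel ant]
  8. access eel: HIT. Cache (LRU->MRU): [ant eel]
  9. access pig: MISS, evict ant. Cache (LRU->MRU): [eel pig]
  10. access eel: HIT. Cache (LRU->MRU): [pig eel]
Total: 5 hits, 5 misses, 3 evictions

Answer: eel pig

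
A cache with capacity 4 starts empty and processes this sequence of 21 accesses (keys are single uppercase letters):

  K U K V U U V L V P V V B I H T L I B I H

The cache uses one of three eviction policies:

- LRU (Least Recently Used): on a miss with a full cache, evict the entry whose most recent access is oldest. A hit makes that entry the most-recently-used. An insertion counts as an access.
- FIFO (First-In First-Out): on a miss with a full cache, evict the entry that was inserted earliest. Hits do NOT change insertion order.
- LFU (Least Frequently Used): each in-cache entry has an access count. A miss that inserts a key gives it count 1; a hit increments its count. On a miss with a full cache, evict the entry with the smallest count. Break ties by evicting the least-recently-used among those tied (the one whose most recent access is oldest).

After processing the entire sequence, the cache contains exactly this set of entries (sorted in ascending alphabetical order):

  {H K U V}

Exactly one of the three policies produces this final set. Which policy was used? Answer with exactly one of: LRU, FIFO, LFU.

Answer: LFU

Derivation:
Simulating under each policy and comparing final sets:
  LRU: final set = {B H I L} -> differs
  FIFO: final set = {B H I L} -> differs
  LFU: final set = {H K U V} -> MATCHES target
Only LFU produces the target set.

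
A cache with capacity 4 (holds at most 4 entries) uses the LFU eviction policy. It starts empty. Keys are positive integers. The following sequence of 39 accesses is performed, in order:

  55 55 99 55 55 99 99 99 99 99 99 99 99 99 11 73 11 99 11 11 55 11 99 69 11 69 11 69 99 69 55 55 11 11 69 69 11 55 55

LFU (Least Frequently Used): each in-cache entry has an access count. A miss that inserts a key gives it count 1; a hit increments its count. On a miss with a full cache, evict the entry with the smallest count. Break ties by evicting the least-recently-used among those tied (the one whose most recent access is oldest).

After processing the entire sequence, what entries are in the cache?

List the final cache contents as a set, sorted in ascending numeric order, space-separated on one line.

LFU simulation (capacity=4):
  1. access 55: MISS. Cache: [55(c=1)]
  2. access 55: HIT, count now 2. Cache: [55(c=2)]
  3. access 99: MISS. Cache: [99(c=1) 55(c=2)]
  4. access 55: HIT, count now 3. Cache: [99(c=1) 55(c=3)]
  5. access 55: HIT, count now 4. Cache: [99(c=1) 55(c=4)]
  6. access 99: HIT, count now 2. Cache: [99(c=2) 55(c=4)]
  7. access 99: HIT, count now 3. Cache: [99(c=3) 55(c=4)]
  8. access 99: HIT, count now 4. Cache: [55(c=4) 99(c=4)]
  9. access 99: HIT, count now 5. Cache: [55(c=4) 99(c=5)]
  10. access 99: HIT, count now 6. Cache: [55(c=4) 99(c=6)]
  11. access 99: HIT, count now 7. Cache: [55(c=4) 99(c=7)]
  12. access 99: HIT, count now 8. Cache: [55(c=4) 99(c=8)]
  13. access 99: HIT, count now 9. Cache: [55(c=4) 99(c=9)]
  14. access 99: HIT, count now 10. Cache: [55(c=4) 99(c=10)]
  15. access 11: MISS. Cache: [11(c=1) 55(c=4) 99(c=10)]
  16. access 73: MISS. Cache: [11(c=1) 73(c=1) 55(c=4) 99(c=10)]
  17. access 11: HIT, count now 2. Cache: [73(c=1) 11(c=2) 55(c=4) 99(c=10)]
  18. access 99: HIT, count now 11. Cache: [73(c=1) 11(c=2) 55(c=4) 99(c=11)]
  19. access 11: HIT, count now 3. Cache: [73(c=1) 11(c=3) 55(c=4) 99(c=11)]
  20. access 11: HIT, count now 4. Cache: [73(c=1) 55(c=4) 11(c=4) 99(c=11)]
  21. access 55: HIT, count now 5. Cache: [73(c=1) 11(c=4) 55(c=5) 99(c=11)]
  22. access 11: HIT, count now 5. Cache: [73(c=1) 55(c=5) 11(c=5) 99(c=11)]
  23. access 99: HIT, count now 12. Cache: [73(c=1) 55(c=5) 11(c=5) 99(c=12)]
  24. access 69: MISS, evict 73(c=1). Cache: [69(c=1) 55(c=5) 11(c=5) 99(c=12)]
  25. access 11: HIT, count now 6. Cache: [69(c=1) 55(c=5) 11(c=6) 99(c=12)]
  26. access 69: HIT, count now 2. Cache: [69(c=2) 55(c=5) 11(c=6) 99(c=12)]
  27. access 11: HIT, count now 7. Cache: [69(c=2) 55(c=5) 11(c=7) 99(c=12)]
  28. access 69: HIT, count now 3. Cache: [69(c=3) 55(c=5) 11(c=7) 99(c=12)]
  29. access 99: HIT, count now 13. Cache: [69(c=3) 55(c=5) 11(c=7) 99(c=13)]
  30. access 69: HIT, count now 4. Cache: [69(c=4) 55(c=5) 11(c=7) 99(c=13)]
  31. access 55: HIT, count now 6. Cache: [69(c=4) 55(c=6) 11(c=7) 99(c=13)]
  32. access 55: HIT, count now 7. Cache: [69(c=4) 11(c=7) 55(c=7) 99(c=13)]
  33. access 11: HIT, count now 8. Cache: [69(c=4) 55(c=7) 11(c=8) 99(c=13)]
  34. access 11: HIT, count now 9. Cache: [69(c=4) 55(c=7) 11(c=9) 99(c=13)]
  35. access 69: HIT, count now 5. Cache: [69(c=5) 55(c=7) 11(c=9) 99(c=13)]
  36. access 69: HIT, count now 6. Cache: [69(c=6) 55(c=7) 11(c=9) 99(c=13)]
  37. access 11: HIT, count now 10. Cache: [69(c=6) 55(c=7) 11(c=10) 99(c=13)]
  38. access 55: HIT, count now 8. Cache: [69(c=6) 55(c=8) 11(c=10) 99(c=13)]
  39. access 55: HIT, count now 9. Cache: [69(c=6) 55(c=9) 11(c=10) 99(c=13)]
Total: 34 hits, 5 misses, 1 evictions

Answer: 11 55 69 99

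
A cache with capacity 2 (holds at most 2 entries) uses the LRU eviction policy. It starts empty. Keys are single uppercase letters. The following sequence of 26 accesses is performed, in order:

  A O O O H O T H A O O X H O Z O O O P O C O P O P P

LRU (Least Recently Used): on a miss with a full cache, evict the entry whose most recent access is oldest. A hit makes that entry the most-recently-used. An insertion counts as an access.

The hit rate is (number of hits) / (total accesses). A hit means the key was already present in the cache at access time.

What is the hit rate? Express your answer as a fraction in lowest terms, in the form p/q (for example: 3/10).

Answer: 6/13

Derivation:
LRU simulation (capacity=2):
  1. access A: MISS. Cache (LRU->MRU): [A]
  2. access O: MISS. Cache (LRU->MRU): [A O]
  3. access O: HIT. Cache (LRU->MRU): [A O]
  4. access O: HIT. Cache (LRU->MRU): [A O]
  5. access H: MISS, evict A. Cache (LRU->MRU): [O H]
  6. access O: HIT. Cache (LRU->MRU): [H O]
  7. access T: MISS, evict H. Cache (LRU->MRU): [O T]
  8. access H: MISS, evict O. Cache (LRU->MRU): [T H]
  9. access A: MISS, evict T. Cache (LRU->MRU): [H A]
  10. access O: MISS, evict H. Cache (LRU->MRU): [A O]
  11. access O: HIT. Cache (LRU->MRU): [A O]
  12. access X: MISS, evict A. Cache (LRU->MRU): [O X]
  13. access H: MISS, evict O. Cache (LRU->MRU): [X H]
  14. access O: MISS, evict X. Cache (LRU->MRU): [H O]
  15. access Z: MISS, evict H. Cache (LRU->MRU): [O Z]
  16. access O: HIT. Cache (LRU->MRU): [Z O]
  17. access O: HIT. Cache (LRU->MRU): [Z O]
  18. access O: HIT. Cache (LRU->MRU): [Z O]
  19. access P: MISS, evict Z. Cache (LRU->MRU): [O P]
  20. access O: HIT. Cache (LRU->MRU): [P O]
  21. access C: MISS, evict P. Cache (LRU->MRU): [O C]
  22. access O: HIT. Cache (LRU->MRU): [C O]
  23. access P: MISS, evict C. Cache (LRU->MRU): [O P]
  24. access O: HIT. Cache (LRU->MRU): [P O]
  25. access P: HIT. Cache (LRU->MRU): [O P]
  26. access P: HIT. Cache (LRU->MRU): [O P]
Total: 12 hits, 14 misses, 12 evictions

Hit rate = 12/26 = 6/13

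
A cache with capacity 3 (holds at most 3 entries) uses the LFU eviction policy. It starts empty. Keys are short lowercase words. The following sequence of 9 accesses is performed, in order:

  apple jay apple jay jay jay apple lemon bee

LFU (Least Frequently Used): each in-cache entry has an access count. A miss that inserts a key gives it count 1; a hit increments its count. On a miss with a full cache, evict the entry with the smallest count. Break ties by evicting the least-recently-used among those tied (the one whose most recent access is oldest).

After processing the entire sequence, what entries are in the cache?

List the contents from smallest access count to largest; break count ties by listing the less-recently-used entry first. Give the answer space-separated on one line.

Answer: bee apple jay

Derivation:
LFU simulation (capacity=3):
  1. access apple: MISS. Cache: [apple(c=1)]
  2. access jay: MISS. Cache: [apple(c=1) jay(c=1)]
  3. access apple: HIT, count now 2. Cache: [jay(c=1) apple(c=2)]
  4. access jay: HIT, count now 2. Cache: [apple(c=2) jay(c=2)]
  5. access jay: HIT, count now 3. Cache: [apple(c=2) jay(c=3)]
  6. access jay: HIT, count now 4. Cache: [apple(c=2) jay(c=4)]
  7. access apple: HIT, count now 3. Cache: [apple(c=3) jay(c=4)]
  8. access lemon: MISS. Cache: [lemon(c=1) apple(c=3) jay(c=4)]
  9. access bee: MISS, evict lemon(c=1). Cache: [bee(c=1) apple(c=3) jay(c=4)]
Total: 5 hits, 4 misses, 1 evictions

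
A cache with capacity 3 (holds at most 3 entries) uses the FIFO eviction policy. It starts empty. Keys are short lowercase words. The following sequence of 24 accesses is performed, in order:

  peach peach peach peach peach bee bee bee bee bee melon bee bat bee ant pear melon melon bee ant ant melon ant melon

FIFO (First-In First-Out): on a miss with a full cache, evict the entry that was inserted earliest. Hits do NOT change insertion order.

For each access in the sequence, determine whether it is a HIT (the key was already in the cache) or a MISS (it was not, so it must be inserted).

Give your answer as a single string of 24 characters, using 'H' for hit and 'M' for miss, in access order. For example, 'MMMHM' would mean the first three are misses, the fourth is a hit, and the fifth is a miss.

FIFO simulation (capacity=3):
  1. access peach: MISS. Cache (old->new): [peach]
  2. access peach: HIT. Cache (old->new): [peach]
  3. access peach: HIT. Cache (old->new): [peach]
  4. access peach: HIT. Cache (old->new): [peach]
  5. access peach: HIT. Cache (old->new): [peach]
  6. access bee: MISS. Cache (old->new): [peach bee]
  7. access bee: HIT. Cache (old->new): [peach bee]
  8. access bee: HIT. Cache (old->new): [peach bee]
  9. access bee: HIT. Cache (old->new): [peach bee]
  10. access bee: HIT. Cache (old->new): [peach bee]
  11. access melon: MISS. Cache (old->new): [peach bee melon]
  12. access bee: HIT. Cache (old->new): [peach bee melon]
  13. access bat: MISS, evict peach. Cache (old->new): [bee melon bat]
  14. access bee: HIT. Cache (old->new): [bee melon bat]
  15. access ant: MISS, evict bee. Cache (old->new): [melon bat ant]
  16. access pear: MISS, evict melon. Cache (old->new): [bat ant pear]
  17. access melon: MISS, evict bat. Cache (old->new): [ant pear melon]
  18. access melon: HIT. Cache (old->new): [ant pear melon]
  19. access bee: MISS, evict ant. Cache (old->new): [pear melon bee]
  20. access ant: MISS, evict pear. Cache (old->new): [melon bee ant]
  21. access ant: HIT. Cache (old->new): [melon bee ant]
  22. access melon: HIT. Cache (old->new): [melon bee ant]
  23. access ant: HIT. Cache (old->new): [melon bee ant]
  24. access melon: HIT. Cache (old->new): [melon bee ant]
Total: 15 hits, 9 misses, 6 evictions

Answer: MHHHHMHHHHMHMHMMMHMMHHHH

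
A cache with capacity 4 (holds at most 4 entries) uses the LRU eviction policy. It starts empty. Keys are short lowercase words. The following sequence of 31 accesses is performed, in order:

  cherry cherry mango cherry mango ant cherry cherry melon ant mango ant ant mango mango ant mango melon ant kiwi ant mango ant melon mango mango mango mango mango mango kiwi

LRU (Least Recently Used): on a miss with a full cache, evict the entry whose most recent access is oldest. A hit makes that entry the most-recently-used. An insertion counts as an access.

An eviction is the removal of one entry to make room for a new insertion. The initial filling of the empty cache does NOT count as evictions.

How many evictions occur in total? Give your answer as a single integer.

LRU simulation (capacity=4):
  1. access cherry: MISS. Cache (LRU->MRU): [cherry]
  2. access cherry: HIT. Cache (LRU->MRU): [cherry]
  3. access mango: MISS. Cache (LRU->MRU): [cherry mango]
  4. access cherry: HIT. Cache (LRU->MRU): [mango cherry]
  5. access mango: HIT. Cache (LRU->MRU): [cherry mango]
  6. access ant: MISS. Cache (LRU->MRU): [cherry mango ant]
  7. access cherry: HIT. Cache (LRU->MRU): [mango ant cherry]
  8. access cherry: HIT. Cache (LRU->MRU): [mango ant cherry]
  9. access melon: MISS. Cache (LRU->MRU): [mango ant cherry melon]
  10. access ant: HIT. Cache (LRU->MRU): [mango cherry melon ant]
  11. access mango: HIT. Cache (LRU->MRU): [cherry melon ant mango]
  12. access ant: HIT. Cache (LRU->MRU): [cherry melon mango ant]
  13. access ant: HIT. Cache (LRU->MRU): [cherry melon mango ant]
  14. access mango: HIT. Cache (LRU->MRU): [cherry melon ant mango]
  15. access mango: HIT. Cache (LRU->MRU): [cherry melon ant mango]
  16. access ant: HIT. Cache (LRU->MRU): [cherry melon mango ant]
  17. access mango: HIT. Cache (LRU->MRU): [cherry melon ant mango]
  18. access melon: HIT. Cache (LRU->MRU): [cherry ant mango melon]
  19. access ant: HIT. Cache (LRU->MRU): [cherry mango melon ant]
  20. access kiwi: MISS, evict cherry. Cache (LRU->MRU): [mango melon ant kiwi]
  21. access ant: HIT. Cache (LRU->MRU): [mango melon kiwi ant]
  22. access mango: HIT. Cache (LRU->MRU): [melon kiwi ant mango]
  23. access ant: HIT. Cache (LRU->MRU): [melon kiwi mango ant]
  24. access melon: HIT. Cache (LRU->MRU): [kiwi mango ant melon]
  25. access mango: HIT. Cache (LRU->MRU): [kiwi ant melon mango]
  26. access mango: HIT. Cache (LRU->MRU): [kiwi ant melon mango]
  27. access mango: HIT. Cache (LRU->MRU): [kiwi ant melon mango]
  28. access mango: HIT. Cache (LRU->MRU): [kiwi ant melon mango]
  29. access mango: HIT. Cache (LRU->MRU): [kiwi ant melon mango]
  30. access mango: HIT. Cache (LRU->MRU): [kiwi ant melon mango]
  31. access kiwi: HIT. Cache (LRU->MRU): [ant melon mango kiwi]
Total: 26 hits, 5 misses, 1 evictions

Answer: 1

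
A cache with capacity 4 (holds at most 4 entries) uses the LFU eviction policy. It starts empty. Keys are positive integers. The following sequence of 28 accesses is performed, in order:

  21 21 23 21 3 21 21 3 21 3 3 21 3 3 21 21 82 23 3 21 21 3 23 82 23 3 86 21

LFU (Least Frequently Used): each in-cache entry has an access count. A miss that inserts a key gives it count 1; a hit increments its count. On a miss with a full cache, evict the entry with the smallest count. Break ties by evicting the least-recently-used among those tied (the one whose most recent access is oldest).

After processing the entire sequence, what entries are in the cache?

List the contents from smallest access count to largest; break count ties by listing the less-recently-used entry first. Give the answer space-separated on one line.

Answer: 86 23 3 21

Derivation:
LFU simulation (capacity=4):
  1. access 21: MISS. Cache: [21(c=1)]
  2. access 21: HIT, count now 2. Cache: [21(c=2)]
  3. access 23: MISS. Cache: [23(c=1) 21(c=2)]
  4. access 21: HIT, count now 3. Cache: [23(c=1) 21(c=3)]
  5. access 3: MISS. Cache: [23(c=1) 3(c=1) 21(c=3)]
  6. access 21: HIT, count now 4. Cache: [23(c=1) 3(c=1) 21(c=4)]
  7. access 21: HIT, count now 5. Cache: [23(c=1) 3(c=1) 21(c=5)]
  8. access 3: HIT, count now 2. Cache: [23(c=1) 3(c=2) 21(c=5)]
  9. access 21: HIT, count now 6. Cache: [23(c=1) 3(c=2) 21(c=6)]
  10. access 3: HIT, count now 3. Cache: [23(c=1) 3(c=3) 21(c=6)]
  11. access 3: HIT, count now 4. Cache: [23(c=1) 3(c=4) 21(c=6)]
  12. access 21: HIT, count now 7. Cache: [23(c=1) 3(c=4) 21(c=7)]
  13. access 3: HIT, count now 5. Cache: [23(c=1) 3(c=5) 21(c=7)]
  14. access 3: HIT, count now 6. Cache: [23(c=1) 3(c=6) 21(c=7)]
  15. access 21: HIT, count now 8. Cache: [23(c=1) 3(c=6) 21(c=8)]
  16. access 21: HIT, count now 9. Cache: [23(c=1) 3(c=6) 21(c=9)]
  17. access 82: MISS. Cache: [23(c=1) 82(c=1) 3(c=6) 21(c=9)]
  18. access 23: HIT, count now 2. Cache: [82(c=1) 23(c=2) 3(c=6) 21(c=9)]
  19. access 3: HIT, count now 7. Cache: [82(c=1) 23(c=2) 3(c=7) 21(c=9)]
  20. access 21: HIT, count now 10. Cache: [82(c=1) 23(c=2) 3(c=7) 21(c=10)]
  21. access 21: HIT, count now 11. Cache: [82(c=1) 23(c=2) 3(c=7) 21(c=11)]
  22. access 3: HIT, count now 8. Cache: [82(c=1) 23(c=2) 3(c=8) 21(c=11)]
  23. access 23: HIT, count now 3. Cache: [82(c=1) 23(c=3) 3(c=8) 21(c=11)]
  24. access 82: HIT, count now 2. Cache: [82(c=2) 23(c=3) 3(c=8) 21(c=11)]
  25. access 23: HIT, count now 4. Cache: [82(c=2) 23(c=4) 3(c=8) 21(c=11)]
  26. access 3: HIT, count now 9. Cache: [82(c=2) 23(c=4) 3(c=9) 21(c=11)]
  27. access 86: MISS, evict 82(c=2). Cache: [86(c=1) 23(c=4) 3(c=9) 21(c=11)]
  28. access 21: HIT, count now 12. Cache: [86(c=1) 23(c=4) 3(c=9) 21(c=12)]
Total: 23 hits, 5 misses, 1 evictions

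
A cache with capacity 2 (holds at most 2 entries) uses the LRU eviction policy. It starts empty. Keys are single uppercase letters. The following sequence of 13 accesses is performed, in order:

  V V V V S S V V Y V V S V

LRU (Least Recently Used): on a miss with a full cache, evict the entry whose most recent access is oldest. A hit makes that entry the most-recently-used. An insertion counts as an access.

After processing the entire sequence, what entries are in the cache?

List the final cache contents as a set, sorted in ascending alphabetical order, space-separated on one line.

LRU simulation (capacity=2):
  1. access V: MISS. Cache (LRU->MRU): [V]
  2. access V: HIT. Cache (LRU->MRU): [V]
  3. access V: HIT. Cache (LRU->MRU): [V]
  4. access V: HIT. Cache (LRU->MRU): [V]
  5. access S: MISS. Cache (LRU->MRU): [V S]
  6. access S: HIT. Cache (LRU->MRU): [V S]
  7. access V: HIT. Cache (LRU->MRU): [S V]
  8. access V: HIT. Cache (LRU->MRU): [S V]
  9. access Y: MISS, evict S. Cache (LRU->MRU): [V Y]
  10. access V: HIT. Cache (LRU->MRU): [Y V]
  11. access V: HIT. Cache (LRU->MRU): [Y V]
  12. access S: MISS, evict Y. Cache (LRU->MRU): [V S]
  13. access V: HIT. Cache (LRU->MRU): [S V]
Total: 9 hits, 4 misses, 2 evictions

Answer: S V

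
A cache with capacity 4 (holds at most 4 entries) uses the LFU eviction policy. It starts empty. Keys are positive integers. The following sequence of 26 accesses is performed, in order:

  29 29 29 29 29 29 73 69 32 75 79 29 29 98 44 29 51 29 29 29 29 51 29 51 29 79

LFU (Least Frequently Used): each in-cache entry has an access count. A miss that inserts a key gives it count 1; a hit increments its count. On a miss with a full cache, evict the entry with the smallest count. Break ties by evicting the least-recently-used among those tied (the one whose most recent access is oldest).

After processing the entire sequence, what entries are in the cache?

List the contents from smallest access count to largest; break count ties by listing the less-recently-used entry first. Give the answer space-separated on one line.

Answer: 44 79 51 29

Derivation:
LFU simulation (capacity=4):
  1. access 29: MISS. Cache: [29(c=1)]
  2. access 29: HIT, count now 2. Cache: [29(c=2)]
  3. access 29: HIT, count now 3. Cache: [29(c=3)]
  4. access 29: HIT, count now 4. Cache: [29(c=4)]
  5. access 29: HIT, count now 5. Cache: [29(c=5)]
  6. access 29: HIT, count now 6. Cache: [29(c=6)]
  7. access 73: MISS. Cache: [73(c=1) 29(c=6)]
  8. access 69: MISS. Cache: [73(c=1) 69(c=1) 29(c=6)]
  9. access 32: MISS. Cache: [73(c=1) 69(c=1) 32(c=1) 29(c=6)]
  10. access 75: MISS, evict 73(c=1). Cache: [69(c=1) 32(c=1) 75(c=1) 29(c=6)]
  11. access 79: MISS, evict 69(c=1). Cache: [32(c=1) 75(c=1) 79(c=1) 29(c=6)]
  12. access 29: HIT, count now 7. Cache: [32(c=1) 75(c=1) 79(c=1) 29(c=7)]
  13. access 29: HIT, count now 8. Cache: [32(c=1) 75(c=1) 79(c=1) 29(c=8)]
  14. access 98: MISS, evict 32(c=1). Cache: [75(c=1) 79(c=1) 98(c=1) 29(c=8)]
  15. access 44: MISS, evict 75(c=1). Cache: [79(c=1) 98(c=1) 44(c=1) 29(c=8)]
  16. access 29: HIT, count now 9. Cache: [79(c=1) 98(c=1) 44(c=1) 29(c=9)]
  17. access 51: MISS, evict 79(c=1). Cache: [98(c=1) 44(c=1) 51(c=1) 29(c=9)]
  18. access 29: HIT, count now 10. Cache: [98(c=1) 44(c=1) 51(c=1) 29(c=10)]
  19. access 29: HIT, count now 11. Cache: [98(c=1) 44(c=1) 51(c=1) 29(c=11)]
  20. access 29: HIT, count now 12. Cache: [98(c=1) 44(c=1) 51(c=1) 29(c=12)]
  21. access 29: HIT, count now 13. Cache: [98(c=1) 44(c=1) 51(c=1) 29(c=13)]
  22. access 51: HIT, count now 2. Cache: [98(c=1) 44(c=1) 51(c=2) 29(c=13)]
  23. access 29: HIT, count now 14. Cache: [98(c=1) 44(c=1) 51(c=2) 29(c=14)]
  24. access 51: HIT, count now 3. Cache: [98(c=1) 44(c=1) 51(c=3) 29(c=14)]
  25. access 29: HIT, count now 15. Cache: [98(c=1) 44(c=1) 51(c=3) 29(c=15)]
  26. access 79: MISS, evict 98(c=1). Cache: [44(c=1) 79(c=1) 51(c=3) 29(c=15)]
Total: 16 hits, 10 misses, 6 evictions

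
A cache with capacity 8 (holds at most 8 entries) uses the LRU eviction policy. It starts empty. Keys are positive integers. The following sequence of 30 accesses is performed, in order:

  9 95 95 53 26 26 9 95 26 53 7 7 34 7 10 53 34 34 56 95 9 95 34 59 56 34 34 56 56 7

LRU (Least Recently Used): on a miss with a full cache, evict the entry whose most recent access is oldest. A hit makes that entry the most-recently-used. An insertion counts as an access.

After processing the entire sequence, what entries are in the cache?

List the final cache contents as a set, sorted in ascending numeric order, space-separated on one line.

Answer: 7 9 10 34 53 56 59 95

Derivation:
LRU simulation (capacity=8):
  1. access 9: MISS. Cache (LRU->MRU): [9]
  2. access 95: MISS. Cache (LRU->MRU): [9 95]
  3. access 95: HIT. Cache (LRU->MRU): [9 95]
  4. access 53: MISS. Cache (LRU->MRU): [9 95 53]
  5. access 26: MISS. Cache (LRU->MRU): [9 95 53 26]
  6. access 26: HIT. Cache (LRU->MRU): [9 95 53 26]
  7. access 9: HIT. Cache (LRU->MRU): [95 53 26 9]
  8. access 95: HIT. Cache (LRU->MRU): [53 26 9 95]
  9. access 26: HIT. Cache (LRU->MRU): [53 9 95 26]
  10. access 53: HIT. Cache (LRU->MRU): [9 95 26 53]
  11. access 7: MISS. Cache (LRU->MRU): [9 95 26 53 7]
  12. access 7: HIT. Cache (LRU->MRU): [9 95 26 53 7]
  13. access 34: MISS. Cache (LRU->MRU): [9 95 26 53 7 34]
  14. access 7: HIT. Cache (LRU->MRU): [9 95 26 53 34 7]
  15. access 10: MISS. Cache (LRU->MRU): [9 95 26 53 34 7 10]
  16. access 53: HIT. Cache (LRU->MRU): [9 95 26 34 7 10 53]
  17. access 34: HIT. Cache (LRU->MRU): [9 95 26 7 10 53 34]
  18. access 34: HIT. Cache (LRU->MRU): [9 95 26 7 10 53 34]
  19. access 56: MISS. Cache (LRU->MRU): [9 95 26 7 10 53 34 56]
  20. access 95: HIT. Cache (LRU->MRU): [9 26 7 10 53 34 56 95]
  21. access 9: HIT. Cache (LRU->MRU): [26 7 10 53 34 56 95 9]
  22. access 95: HIT. Cache (LRU->MRU): [26 7 10 53 34 56 9 95]
  23. access 34: HIT. Cache (LRU->MRU): [26 7 10 53 56 9 95 34]
  24. access 59: MISS, evict 26. Cache (LRU->MRU): [7 10 53 56 9 95 34 59]
  25. access 56: HIT. Cache (LRU->MRU): [7 10 53 9 95 34 59 56]
  26. access 34: HIT. Cache (LRU->MRU): [7 10 53 9 95 59 56 34]
  27. access 34: HIT. Cache (LRU->MRU): [7 10 53 9 95 59 56 34]
  28. access 56: HIT. Cache (LRU->MRU): [7 10 53 9 95 59 34 56]
  29. access 56: HIT. Cache (LRU->MRU): [7 10 53 9 95 59 34 56]
  30. access 7: HIT. Cache (LRU->MRU): [10 53 9 95 59 34 56 7]
Total: 21 hits, 9 misses, 1 evictions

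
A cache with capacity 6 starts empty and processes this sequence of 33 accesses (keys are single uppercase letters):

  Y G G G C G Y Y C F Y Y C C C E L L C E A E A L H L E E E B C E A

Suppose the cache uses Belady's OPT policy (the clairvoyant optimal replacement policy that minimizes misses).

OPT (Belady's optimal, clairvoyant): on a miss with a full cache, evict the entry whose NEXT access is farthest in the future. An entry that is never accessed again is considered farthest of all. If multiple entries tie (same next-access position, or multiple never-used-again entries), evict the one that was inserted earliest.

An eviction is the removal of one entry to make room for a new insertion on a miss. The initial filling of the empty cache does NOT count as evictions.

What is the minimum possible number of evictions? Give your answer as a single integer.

OPT (Belady) simulation (capacity=6):
  1. access Y: MISS. Cache: [Y]
  2. access G: MISS. Cache: [Y G]
  3. access G: HIT. Next use of G: step 4. Cache: [Y G]
  4. access G: HIT. Next use of G: step 6. Cache: [Y G]
  5. access C: MISS. Cache: [Y G C]
  6. access G: HIT. Next use of G: never. Cache: [Y G C]
  7. access Y: HIT. Next use of Y: step 8. Cache: [Y G C]
  8. access Y: HIT. Next use of Y: step 11. Cache: [Y G C]
  9. access C: HIT. Next use of C: step 13. Cache: [Y G C]
  10. access F: MISS. Cache: [Y G C F]
  11. access Y: HIT. Next use of Y: step 12. Cache: [Y G C F]
  12. access Y: HIT. Next use of Y: never. Cache: [Y G C F]
  13. access C: HIT. Next use of C: step 14. Cache: [Y G C F]
  14. access C: HIT. Next use of C: step 15. Cache: [Y G C F]
  15. access C: HIT. Next use of C: step 19. Cache: [Y G C F]
  16. access E: MISS. Cache: [Y G C F E]
  17. access L: MISS. Cache: [Y G C F E L]
  18. access L: HIT. Next use of L: step 24. Cache: [Y G C F E L]
  19. access C: HIT. Next use of C: step 31. Cache: [Y G C F E L]
  20. access E: HIT. Next use of E: step 22. Cache: [Y G C F E L]
  21. access A: MISS, evict Y (next use: never). Cache: [G C F E L A]
  22. access E: HIT. Next use of E: step 27. Cache: [G C F E L A]
  23. access A: HIT. Next use of A: step 33. Cache: [G C F E L A]
  24. access L: HIT. Next use of L: step 26. Cache: [G C F E L A]
  25. access H: MISS, evict G (next use: never). Cache: [C F E L A H]
  26. access L: HIT. Next use of L: never. Cache: [C F E L A H]
  27. access E: HIT. Next use of E: step 28. Cache: [C F E L A H]
  28. access E: HIT. Next use of E: step 29. Cache: [C F E L A H]
  29. access E: HIT. Next use of E: step 32. Cache: [C F E L A H]
  30. access B: MISS, evict F (next use: never). Cache: [C E L A H B]
  31. access C: HIT. Next use of C: never. Cache: [C E L A H B]
  32. access E: HIT. Next use of E: never. Cache: [C E L A H B]
  33. access A: HIT. Next use of A: never. Cache: [C E L A H B]
Total: 24 hits, 9 misses, 3 evictions

Answer: 3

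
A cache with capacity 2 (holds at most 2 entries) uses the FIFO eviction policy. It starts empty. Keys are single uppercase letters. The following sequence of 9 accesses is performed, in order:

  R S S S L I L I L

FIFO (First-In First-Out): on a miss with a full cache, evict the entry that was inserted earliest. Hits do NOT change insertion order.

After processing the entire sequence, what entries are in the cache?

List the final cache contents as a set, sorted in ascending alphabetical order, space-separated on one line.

Answer: I L

Derivation:
FIFO simulation (capacity=2):
  1. access R: MISS. Cache (old->new): [R]
  2. access S: MISS. Cache (old->new): [R S]
  3. access S: HIT. Cache (old->new): [R S]
  4. access S: HIT. Cache (old->new): [R S]
  5. access L: MISS, evict R. Cache (old->new): [S L]
  6. access I: MISS, evict S. Cache (old->new): [L I]
  7. access L: HIT. Cache (old->new): [L I]
  8. access I: HIT. Cache (old->new): [L I]
  9. access L: HIT. Cache (old->new): [L I]
Total: 5 hits, 4 misses, 2 evictions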